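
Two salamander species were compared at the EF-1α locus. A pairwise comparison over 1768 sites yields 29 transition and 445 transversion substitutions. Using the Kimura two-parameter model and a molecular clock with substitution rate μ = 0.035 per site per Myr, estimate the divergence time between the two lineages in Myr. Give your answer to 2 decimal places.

P = 29/1768 ≈ 0.016403 and Q = 445/1768 ≈ 0.251697.
Under the Kimura two-parameter model, d = −½ ln(1 − 2P − Q) − ¼ ln(1 − 2Q).
1 − 2P − Q = 0.715497, giving −½ ln(0.715497) = 0.167389.
1 − 2Q = 0.496606, giving −¼ ln(0.496606) = 0.174990.
d = 0.167389 + 0.174990 = 0.342379.
Under a molecular clock d = 2μt, so t = d/(2μ) = 0.342379 / (2 × 0.035) = 4.89 Myr.

4.89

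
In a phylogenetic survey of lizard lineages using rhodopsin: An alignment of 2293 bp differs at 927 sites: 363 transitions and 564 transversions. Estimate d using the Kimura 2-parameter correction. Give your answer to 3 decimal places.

0.583

P = 363/2293 ≈ 0.158308 and Q = 564/2293 ≈ 0.245966.
Under the Kimura two-parameter model, d = −½ ln(1 − 2P − Q) − ¼ ln(1 − 2Q).
1 − 2P − Q = 0.437418, giving −½ ln(0.437418) = 0.413433.
1 − 2Q = 0.508068, giving −¼ ln(0.508068) = 0.169285.
d = 0.413433 + 0.169285 = 0.582718.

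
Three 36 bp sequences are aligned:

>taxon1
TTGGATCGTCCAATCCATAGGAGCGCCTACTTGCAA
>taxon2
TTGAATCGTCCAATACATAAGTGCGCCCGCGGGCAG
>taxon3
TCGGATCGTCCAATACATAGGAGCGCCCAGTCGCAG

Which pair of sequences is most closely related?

taxon1 and taxon3

taxon1–taxon2: 9/36 differ, p = 0.250, d = 0.304.
taxon1–taxon3: 6/36 differ, p = 0.167, d = 0.188.
taxon2–taxon3: 8/36 differ, p = 0.222, d = 0.264.
The smallest distance is between taxon1 and taxon3.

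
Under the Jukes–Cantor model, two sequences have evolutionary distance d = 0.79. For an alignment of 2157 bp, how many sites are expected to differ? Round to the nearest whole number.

Invert JC69: p = (3/4)(1 − e^(−4d/3)) = 0.75 × (1 − e^(-1.053333)) = 0.75 × (1 − 0.348773) = 0.488420.
Expected differing sites = pL ≈ 0.488420 × 2157 = 1053.52194 ≈ 1054.

1054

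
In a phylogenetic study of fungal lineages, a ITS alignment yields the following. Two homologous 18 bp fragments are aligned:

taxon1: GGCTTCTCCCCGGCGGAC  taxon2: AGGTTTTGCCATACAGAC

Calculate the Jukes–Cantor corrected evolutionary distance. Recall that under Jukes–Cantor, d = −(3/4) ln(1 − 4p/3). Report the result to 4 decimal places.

The sequences differ at 8 of 18 sites (1, 3, 6, 8, 11, 12, 13, 15), so p = 8/18 ≈ 0.444444.
d = −(3/4) ln(1 − 4p/3) = −0.75 ln(1 − 0.592592) = −0.75 ln(0.407408)
  = −0.75 × (-0.897940) = 0.673455 substitutions/site.

0.6735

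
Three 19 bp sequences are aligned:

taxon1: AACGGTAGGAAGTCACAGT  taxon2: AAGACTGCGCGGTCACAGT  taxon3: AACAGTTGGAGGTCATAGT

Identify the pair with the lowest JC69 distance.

taxon1 and taxon3

taxon1–taxon2: 7/19 differ, p = 0.368, d = 0.507.
taxon1–taxon3: 4/19 differ, p = 0.211, d = 0.247.
taxon2–taxon3: 6/19 differ, p = 0.316, d = 0.410.
The smallest distance is between taxon1 and taxon3.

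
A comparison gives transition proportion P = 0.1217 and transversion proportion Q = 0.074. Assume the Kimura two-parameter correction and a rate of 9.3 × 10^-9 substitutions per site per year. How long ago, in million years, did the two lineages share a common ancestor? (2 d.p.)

12.42

Under the Kimura two-parameter model, d = −½ ln(1 − 2P − Q) − ¼ ln(1 − 2Q).
1 − 2P − Q = 0.6826, giving −½ ln(0.6826) = 0.190923.
1 − 2Q = 0.852, giving −¼ ln(0.852) = 0.040042.
d = 0.190923 + 0.040042 = 0.230965.
Under a molecular clock d = 2μt, so t = d/(2μ) = 0.230965 / (2 × 9.3 × 10^-9) = 12.42 million years.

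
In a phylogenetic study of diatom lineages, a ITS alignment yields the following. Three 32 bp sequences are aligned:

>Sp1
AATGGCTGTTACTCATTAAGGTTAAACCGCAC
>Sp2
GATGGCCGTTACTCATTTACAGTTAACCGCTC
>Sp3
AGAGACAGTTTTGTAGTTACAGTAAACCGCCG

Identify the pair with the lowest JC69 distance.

Sp1 and Sp2

Sp1–Sp2: 8/32 differ, p = 0.250, d = 0.304.
Sp1–Sp3: 15/32 differ, p = 0.469, d = 0.736.
Sp2–Sp3: 13/32 differ, p = 0.406, d = 0.585.
The smallest distance is between Sp1 and Sp2.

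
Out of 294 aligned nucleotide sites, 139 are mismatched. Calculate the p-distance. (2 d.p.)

p = 139/294 = 0.472789… ≈ 0.47 (to 2 d.p.).

0.47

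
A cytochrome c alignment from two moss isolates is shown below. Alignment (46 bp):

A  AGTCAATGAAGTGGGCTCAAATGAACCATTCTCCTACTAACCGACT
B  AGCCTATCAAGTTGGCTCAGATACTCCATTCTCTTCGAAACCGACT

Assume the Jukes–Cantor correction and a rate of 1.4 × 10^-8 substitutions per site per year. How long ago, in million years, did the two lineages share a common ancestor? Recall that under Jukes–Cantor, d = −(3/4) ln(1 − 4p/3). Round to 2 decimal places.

11.45

The sequences differ at 12 of 46 sites, so p = 12/46 ≈ 0.26087.
d = −(3/4) ln(1 − 4p/3) = −0.75 ln(1 − 0.347827) = −0.75 ln(0.652173)
  = −0.75 × (-0.427445) = 0.320584 substitutions/site.
Under a molecular clock d = 2μt, so t = d/(2μ) = 0.320584 / (2 × 1.4 × 10^-8) = 11.45 million years.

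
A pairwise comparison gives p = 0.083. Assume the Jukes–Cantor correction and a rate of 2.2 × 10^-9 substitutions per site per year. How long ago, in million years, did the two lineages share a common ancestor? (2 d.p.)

19.99

d = −(3/4) ln(1 − 4p/3) = −0.75 ln(1 − 0.110667) = −0.75 ln(0.889333)
  = −0.75 × (-0.117284) = 0.087963 substitutions/site.
Under a molecular clock d = 2μt, so t = d/(2μ) = 0.087963 / (2 × 2.2 × 10^-9) = 19.99 million years.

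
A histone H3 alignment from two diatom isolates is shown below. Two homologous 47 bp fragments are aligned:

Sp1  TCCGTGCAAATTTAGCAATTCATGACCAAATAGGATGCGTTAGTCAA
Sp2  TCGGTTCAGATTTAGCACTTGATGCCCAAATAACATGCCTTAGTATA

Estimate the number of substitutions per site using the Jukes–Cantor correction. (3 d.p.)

0.281

The sequences differ at 11 of 47 sites, so p = 11/47 ≈ 0.234043.
d = −(3/4) ln(1 − 4p/3) = −0.75 ln(1 − 0.312057) = −0.75 ln(0.687943)
  = −0.75 × (-0.374049) = 0.280537 substitutions/site.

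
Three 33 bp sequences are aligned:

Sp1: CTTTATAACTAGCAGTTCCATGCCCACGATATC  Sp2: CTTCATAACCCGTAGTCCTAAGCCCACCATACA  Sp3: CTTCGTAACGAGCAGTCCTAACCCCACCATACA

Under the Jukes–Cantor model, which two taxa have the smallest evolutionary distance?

Sp2 and Sp3

Sp1–Sp2: 10/33 differ, p = 0.303, d = 0.388.
Sp1–Sp3: 10/33 differ, p = 0.303, d = 0.388.
Sp2–Sp3: 5/33 differ, p = 0.152, d = 0.169.
The smallest distance is between Sp2 and Sp3.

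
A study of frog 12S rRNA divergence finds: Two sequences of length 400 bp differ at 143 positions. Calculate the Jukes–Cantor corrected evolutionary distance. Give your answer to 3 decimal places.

0.486

p = 143/400 = 0.3575.
d = −(3/4) ln(1 − 4p/3) = −0.75 ln(1 − 0.476667) = −0.75 ln(0.523333)
  = −0.75 × (-0.647537) = 0.485653 substitutions/site.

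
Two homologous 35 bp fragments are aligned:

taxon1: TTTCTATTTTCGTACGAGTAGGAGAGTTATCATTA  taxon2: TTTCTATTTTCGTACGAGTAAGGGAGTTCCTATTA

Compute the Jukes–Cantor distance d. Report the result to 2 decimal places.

The sequences differ at 5 of 35 sites (21, 23, 29, 30, 31), so p = 5/35 ≈ 0.142857.
d = −(3/4) ln(1 − 4p/3) = −0.75 ln(1 − 0.190476) = −0.75 ln(0.809524)
  = −0.75 × (-0.211309) = 0.158482 substitutions/site.

0.16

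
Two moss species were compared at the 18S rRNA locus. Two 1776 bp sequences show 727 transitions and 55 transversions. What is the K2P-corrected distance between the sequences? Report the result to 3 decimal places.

0.963

P = 727/1776 ≈ 0.409347 and Q = 55/1776 ≈ 0.030968.
Under the Kimura two-parameter model, d = −½ ln(1 − 2P − Q) − ¼ ln(1 − 2Q).
1 − 2P − Q = 0.150338, giving −½ ln(0.150338) = 0.947435.
1 − 2Q = 0.938064, giving −¼ ln(0.938064) = 0.015984.
d = 0.947435 + 0.015984 = 0.963419.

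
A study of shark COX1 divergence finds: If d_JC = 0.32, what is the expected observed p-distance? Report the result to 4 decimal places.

0.2605

p = (3/4)(1 − e^(−4d/3)) = 0.75 × (1 − e^(-0.426667)) = 0.75 × (1 − 0.652681) = 0.260489.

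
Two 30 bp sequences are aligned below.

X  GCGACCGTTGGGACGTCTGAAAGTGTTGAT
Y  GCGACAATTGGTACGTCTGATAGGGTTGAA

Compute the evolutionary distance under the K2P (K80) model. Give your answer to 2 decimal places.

Of 30 sites, 1 differences are transitions and 5 are transversions, so P = 1/30 ≈ 0.033333 and Q = 5/30 ≈ 0.166667.
Under the Kimura two-parameter model, d = −½ ln(1 − 2P − Q) − ¼ ln(1 − 2Q).
1 − 2P − Q = 0.766667, giving −½ ln(0.766667) = 0.132851.
1 − 2Q = 0.666666, giving −¼ ln(0.666666) = 0.101367.
d = 0.132851 + 0.101367 = 0.234218.

0.23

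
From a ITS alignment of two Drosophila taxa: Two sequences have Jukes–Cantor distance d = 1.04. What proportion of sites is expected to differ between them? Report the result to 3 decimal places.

0.563

p = (3/4)(1 − e^(−4d/3)) = 0.75 × (1 − e^(-1.386667)) = 0.75 × (1 − 0.249907) = 0.562570.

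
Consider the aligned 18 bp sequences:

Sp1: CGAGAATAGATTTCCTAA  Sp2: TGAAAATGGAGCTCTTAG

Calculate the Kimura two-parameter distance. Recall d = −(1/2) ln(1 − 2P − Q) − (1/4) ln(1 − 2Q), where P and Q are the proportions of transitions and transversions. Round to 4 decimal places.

0.6699

Of 18 sites, 6 differences are transitions and 1 are transversions, so P = 6/18 ≈ 0.333333 and Q = 1/18 ≈ 0.055556.
Under the Kimura two-parameter model, d = −½ ln(1 − 2P − Q) − ¼ ln(1 − 2Q).
1 − 2P − Q = 0.277778, giving −½ ln(0.277778) = 0.640467.
1 − 2Q = 0.888888, giving −¼ ln(0.888888) = 0.029446.
d = 0.640467 + 0.029446 = 0.669913.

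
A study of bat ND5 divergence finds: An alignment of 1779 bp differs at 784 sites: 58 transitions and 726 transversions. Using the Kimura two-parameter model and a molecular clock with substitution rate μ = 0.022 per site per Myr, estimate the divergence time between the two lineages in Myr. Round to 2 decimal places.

16.91

P = 58/1779 ≈ 0.032603 and Q = 726/1779 ≈ 0.408094.
Under the Kimura two-parameter model, d = −½ ln(1 − 2P − Q) − ¼ ln(1 − 2Q).
1 − 2P − Q = 0.5267, giving −½ ln(0.5267) = 0.320562.
1 − 2Q = 0.183812, giving −¼ ln(0.183812) = 0.423460.
d = 0.320562 + 0.423460 = 0.744022.
Under a molecular clock d = 2μt, so t = d/(2μ) = 0.744022 / (2 × 0.022) = 16.91 Myr.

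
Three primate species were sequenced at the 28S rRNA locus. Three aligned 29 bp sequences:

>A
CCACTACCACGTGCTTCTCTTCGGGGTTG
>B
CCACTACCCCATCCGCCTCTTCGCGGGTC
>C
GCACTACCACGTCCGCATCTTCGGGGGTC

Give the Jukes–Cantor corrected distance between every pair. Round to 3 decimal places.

d(A,B) = 0.344, d(A,C) = 0.291, d(B,C) = 0.196

A–B: 8/29 sites differ → p ≈ 0.275862, d = −0.75 ln(1 − 0.367816) = 0.343931 ≈ 0.344.
A–C: 7/29 sites differ → p ≈ 0.241379, d = −0.75 ln(1 − 0.321839) = 0.291278 ≈ 0.291.
B–C: 5/29 sites differ → p ≈ 0.172414, d = −0.75 ln(1 − 0.229885) = 0.195912 ≈ 0.196.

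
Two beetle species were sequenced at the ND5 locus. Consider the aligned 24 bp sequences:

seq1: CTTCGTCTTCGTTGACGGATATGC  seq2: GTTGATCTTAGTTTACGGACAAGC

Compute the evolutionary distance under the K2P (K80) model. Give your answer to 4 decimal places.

Of 24 sites, 2 differences are transitions and 5 are transversions, so P = 2/24 ≈ 0.083333 and Q = 5/24 ≈ 0.208333.
Under the Kimura two-parameter model, d = −½ ln(1 − 2P − Q) − ¼ ln(1 − 2Q).
1 − 2P − Q = 0.625001, giving −½ ln(0.625001) = 0.235001.
1 − 2Q = 0.583334, giving −¼ ln(0.583334) = 0.134749.
d = 0.235001 + 0.134749 = 0.369750.

0.3698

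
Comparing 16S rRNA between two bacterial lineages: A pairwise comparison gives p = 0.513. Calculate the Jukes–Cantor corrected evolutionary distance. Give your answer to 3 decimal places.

0.864

d = −(3/4) ln(1 − 4p/3) = −0.75 ln(1 − 0.684) = −0.75 ln(0.316)
  = −0.75 × (-1.152013) = 0.864010 substitutions/site.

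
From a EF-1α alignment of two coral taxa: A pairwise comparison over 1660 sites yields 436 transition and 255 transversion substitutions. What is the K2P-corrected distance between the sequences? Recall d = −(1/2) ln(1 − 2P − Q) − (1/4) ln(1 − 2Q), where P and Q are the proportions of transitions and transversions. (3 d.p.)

P = 436/1660 ≈ 0.262651 and Q = 255/1660 ≈ 0.153614.
Under the Kimura two-parameter model, d = −½ ln(1 − 2P − Q) − ¼ ln(1 − 2Q).
1 − 2P − Q = 0.321084, giving −½ ln(0.321084) = 0.568026.
1 − 2Q = 0.692772, giving −¼ ln(0.692772) = 0.091764.
d = 0.568026 + 0.091764 = 0.659790.

0.660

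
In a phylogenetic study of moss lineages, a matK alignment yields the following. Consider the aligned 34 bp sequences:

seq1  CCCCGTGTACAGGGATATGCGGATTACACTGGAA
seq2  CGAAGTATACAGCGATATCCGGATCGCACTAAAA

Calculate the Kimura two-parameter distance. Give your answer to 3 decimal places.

0.378

Of 34 sites, 5 differences are transitions and 5 are transversions, so P = 5/34 ≈ 0.147059 and Q = 5/34 ≈ 0.147059.
Under the Kimura two-parameter model, d = −½ ln(1 − 2P − Q) − ¼ ln(1 − 2Q).
1 − 2P − Q = 0.558823, giving −½ ln(0.558823) = 0.290961.
1 − 2Q = 0.705882, giving −¼ ln(0.705882) = 0.087077.
d = 0.290961 + 0.087077 = 0.378038.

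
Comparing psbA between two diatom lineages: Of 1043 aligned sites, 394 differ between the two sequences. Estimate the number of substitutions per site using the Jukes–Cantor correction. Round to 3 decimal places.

0.525

p = 394/1043 ≈ 0.377756.
d = −(3/4) ln(1 − 4p/3) = −0.75 ln(1 − 0.503675) = −0.75 ln(0.496325)
  = −0.75 × (-0.700524) = 0.525393 substitutions/site.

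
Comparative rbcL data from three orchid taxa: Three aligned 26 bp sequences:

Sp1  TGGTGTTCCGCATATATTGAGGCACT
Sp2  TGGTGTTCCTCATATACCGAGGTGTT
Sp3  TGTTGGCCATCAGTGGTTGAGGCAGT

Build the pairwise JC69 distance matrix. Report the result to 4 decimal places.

Sp1–Sp2: 6/26 sites differ → p ≈ 0.230769, d = −0.75 ln(1 − 0.307692) = 0.275793 ≈ 0.2758.
Sp1–Sp3: 10/26 sites differ → p ≈ 0.384615, d = −0.75 ln(1 − 0.51282) = 0.539341 ≈ 0.5393.
Sp2–Sp3: 13/26 sites differ → p = 0.5, d = −0.75 ln(1 − 0.666667) = 0.823960 ≈ 0.8240.

d(Sp1,Sp2) = 0.2758, d(Sp1,Sp3) = 0.5393, d(Sp2,Sp3) = 0.8240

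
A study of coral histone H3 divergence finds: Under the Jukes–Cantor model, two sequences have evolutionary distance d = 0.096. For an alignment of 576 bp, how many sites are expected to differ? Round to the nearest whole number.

Invert JC69: p = (3/4)(1 − e^(−4d/3)) = 0.75 × (1 − e^(-0.128)) = 0.75 × (1 − 0.879853) = 0.090110.
Expected differing sites = pL ≈ 0.090110 × 576 = 51.90336 ≈ 52.

52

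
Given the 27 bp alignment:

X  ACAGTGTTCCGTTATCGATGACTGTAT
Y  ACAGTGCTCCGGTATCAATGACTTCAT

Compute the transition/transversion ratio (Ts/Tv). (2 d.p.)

1.50

Transitions are A↔G and C↔T; transversions are all other mismatches.
Transitions: 3. Transversions: 2.
R = 3/2 = 1.50.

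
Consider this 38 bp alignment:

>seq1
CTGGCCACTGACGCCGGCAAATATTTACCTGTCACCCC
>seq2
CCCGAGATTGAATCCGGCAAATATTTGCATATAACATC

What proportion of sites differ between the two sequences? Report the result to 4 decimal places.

0.3421

The sequences differ at 13 of 38 positions.
p = 13/38 = 0.342105… ≈ 0.3421 (to 4 d.p.).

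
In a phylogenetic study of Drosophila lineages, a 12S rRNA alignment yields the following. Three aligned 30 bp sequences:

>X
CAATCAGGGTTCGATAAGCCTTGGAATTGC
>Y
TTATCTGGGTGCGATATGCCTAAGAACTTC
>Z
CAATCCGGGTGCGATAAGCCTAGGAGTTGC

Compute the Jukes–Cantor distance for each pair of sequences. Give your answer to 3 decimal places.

X–Y: 9/30 sites differ → p = 0.3, d = −0.75 ln(1 − 0.4) = 0.383119 ≈ 0.383.
X–Z: 4/30 sites differ → p ≈ 0.133333, d = −0.75 ln(1 − 0.177777) = 0.146808 ≈ 0.147.
Y–Z: 8/30 sites differ → p ≈ 0.266667, d = −0.75 ln(1 − 0.355556) = 0.329526 ≈ 0.330.

d(X,Y) = 0.383, d(X,Z) = 0.147, d(Y,Z) = 0.330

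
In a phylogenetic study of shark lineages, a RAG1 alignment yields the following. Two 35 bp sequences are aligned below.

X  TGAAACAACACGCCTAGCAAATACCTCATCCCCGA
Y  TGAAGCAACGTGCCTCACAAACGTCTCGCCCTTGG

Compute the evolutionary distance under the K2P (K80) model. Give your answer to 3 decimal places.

Of 35 sites, 12 differences are transitions and 1 are transversions, so P = 12/35 ≈ 0.342857 and Q = 1/35 ≈ 0.028571.
Under the Kimura two-parameter model, d = −½ ln(1 − 2P − Q) − ¼ ln(1 − 2Q).
1 − 2P − Q = 0.285715, giving −½ ln(0.285715) = 0.626380.
1 − 2Q = 0.942858, giving −¼ ln(0.942858) = 0.014710.
d = 0.626380 + 0.014710 = 0.641090.

0.641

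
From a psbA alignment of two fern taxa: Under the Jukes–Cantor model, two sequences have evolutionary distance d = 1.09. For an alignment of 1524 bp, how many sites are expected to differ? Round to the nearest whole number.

Invert JC69: p = (3/4)(1 − e^(−4d/3)) = 0.75 × (1 − e^(-1.453333)) = 0.75 × (1 − 0.233790) = 0.574658.
Expected differing sites = pL ≈ 0.574658 × 1524 = 875.778792 ≈ 876.

876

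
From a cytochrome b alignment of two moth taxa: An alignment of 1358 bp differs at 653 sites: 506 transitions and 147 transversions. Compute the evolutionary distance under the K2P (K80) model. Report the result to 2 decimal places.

P = 506/1358 ≈ 0.372607 and Q = 147/1358 ≈ 0.108247.
Under the Kimura two-parameter model, d = −½ ln(1 − 2P − Q) − ¼ ln(1 − 2Q).
1 − 2P − Q = 0.146539, giving −½ ln(0.146539) = 0.960232.
1 − 2Q = 0.783506, giving −¼ ln(0.783506) = 0.060994.
d = 0.960232 + 0.060994 = 1.021226.

1.02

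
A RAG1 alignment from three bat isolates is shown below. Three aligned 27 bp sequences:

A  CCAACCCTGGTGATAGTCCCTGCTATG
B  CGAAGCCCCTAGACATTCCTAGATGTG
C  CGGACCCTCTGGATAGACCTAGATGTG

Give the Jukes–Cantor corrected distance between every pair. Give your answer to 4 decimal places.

d(A,B) = 0.6735, d(A,C) = 0.5107, d(B,C) = 0.3181

A–B: 12/27 sites differ → p ≈ 0.444444, d = −0.75 ln(1 − 0.592592) = 0.673455 ≈ 0.6735.
A–C: 10/27 sites differ → p ≈ 0.37037, d = −0.75 ln(1 − 0.493827) = 0.510658 ≈ 0.5107.
B–C: 7/27 sites differ → p ≈ 0.259259, d = −0.75 ln(1 − 0.345679) = 0.318118 ≈ 0.3181.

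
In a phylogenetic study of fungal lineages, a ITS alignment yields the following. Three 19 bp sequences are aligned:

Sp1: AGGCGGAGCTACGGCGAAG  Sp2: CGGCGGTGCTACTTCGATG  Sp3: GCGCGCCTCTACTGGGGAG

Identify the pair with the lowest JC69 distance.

Sp1 and Sp2

Sp1–Sp2: 5/19 differ, p = 0.263, d = 0.324.
Sp1–Sp3: 8/19 differ, p = 0.421, d = 0.618.
Sp2–Sp3: 9/19 differ, p = 0.474, d = 0.749.
The smallest distance is between Sp1 and Sp2.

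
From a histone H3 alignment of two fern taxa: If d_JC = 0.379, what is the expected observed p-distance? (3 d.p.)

p = (3/4)(1 − e^(−4d/3)) = 0.75 × (1 − e^(-0.505333)) = 0.75 × (1 − 0.603305) = 0.297521.

0.298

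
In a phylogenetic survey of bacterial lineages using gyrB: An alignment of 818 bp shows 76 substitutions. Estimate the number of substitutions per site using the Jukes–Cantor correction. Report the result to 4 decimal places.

0.0992

p = 76/818 ≈ 0.09291.
d = −(3/4) ln(1 − 4p/3) = −0.75 ln(1 − 0.12388) = −0.75 ln(0.87612)
  = −0.75 × (-0.132252) = 0.099189 substitutions/site.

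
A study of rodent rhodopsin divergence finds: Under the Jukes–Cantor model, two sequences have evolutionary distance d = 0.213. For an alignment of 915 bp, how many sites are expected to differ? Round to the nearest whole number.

170

Invert JC69: p = (3/4)(1 − e^(−4d/3)) = 0.75 × (1 − e^(-0.284)) = 0.75 × (1 − 0.752767) = 0.185425.
Expected differing sites = pL ≈ 0.185425 × 915 = 169.663875 ≈ 170.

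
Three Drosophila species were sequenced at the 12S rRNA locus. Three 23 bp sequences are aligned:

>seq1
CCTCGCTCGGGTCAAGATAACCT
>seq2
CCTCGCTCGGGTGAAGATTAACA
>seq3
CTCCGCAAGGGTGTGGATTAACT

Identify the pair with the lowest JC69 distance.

seq1–seq2: 4/23 differ, p = 0.174, d = 0.198.
seq1–seq3: 9/23 differ, p = 0.391, d = 0.553.
seq2–seq3: 7/23 differ, p = 0.304, d = 0.390.
The smallest distance is between seq1 and seq2.

seq1 and seq2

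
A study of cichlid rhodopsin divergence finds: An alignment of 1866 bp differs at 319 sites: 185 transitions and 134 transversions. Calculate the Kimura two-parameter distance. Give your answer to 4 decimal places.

P = 185/1866 ≈ 0.099143 and Q = 134/1866 ≈ 0.071811.
Under the Kimura two-parameter model, d = −½ ln(1 − 2P − Q) − ¼ ln(1 − 2Q).
1 − 2P − Q = 0.729903, giving −½ ln(0.729903) = 0.157422.
1 − 2Q = 0.856378, giving −¼ ln(0.856378) = 0.038761.
d = 0.157422 + 0.038761 = 0.196183.

0.1962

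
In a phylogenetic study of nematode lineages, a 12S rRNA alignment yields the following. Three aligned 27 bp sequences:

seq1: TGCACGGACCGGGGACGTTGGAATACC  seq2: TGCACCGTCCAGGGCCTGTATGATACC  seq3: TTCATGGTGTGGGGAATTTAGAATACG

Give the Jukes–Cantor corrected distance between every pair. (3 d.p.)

seq1–seq2: 9/27 sites differ → p ≈ 0.333333, d = −0.75 ln(1 − 0.444444) = 0.440839 ≈ 0.441.
seq1–seq3: 9/27 sites differ → p ≈ 0.333333, d = −0.75 ln(1 − 0.444444) = 0.440839 ≈ 0.441.
seq2–seq3: 12/27 sites differ → p ≈ 0.444444, d = −0.75 ln(1 − 0.592592) = 0.673455 ≈ 0.673.

d(seq1,seq2) = 0.441, d(seq1,seq3) = 0.441, d(seq2,seq3) = 0.673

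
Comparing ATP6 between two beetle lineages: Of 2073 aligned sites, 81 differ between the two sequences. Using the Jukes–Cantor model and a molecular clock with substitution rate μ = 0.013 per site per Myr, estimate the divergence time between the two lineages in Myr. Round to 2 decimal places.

1.54

p = 81/2073 ≈ 0.039074.
d = −(3/4) ln(1 − 4p/3) = −0.75 ln(1 − 0.052099) = −0.75 ln(0.947901)
  = −0.75 × (-0.053505) = 0.040129 substitutions/site.
Under a molecular clock d = 2μt, so t = d/(2μ) = 0.040129 / (2 × 0.013) = 1.54 Myr.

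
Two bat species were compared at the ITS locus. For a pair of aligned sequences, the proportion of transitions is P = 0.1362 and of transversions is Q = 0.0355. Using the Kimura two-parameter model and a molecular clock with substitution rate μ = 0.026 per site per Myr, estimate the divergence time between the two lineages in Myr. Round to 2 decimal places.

Under the Kimura two-parameter model, d = −½ ln(1 − 2P − Q) − ¼ ln(1 − 2Q).
1 − 2P − Q = 0.6921, giving −½ ln(0.6921) = 0.184012.
1 − 2Q = 0.929, giving −¼ ln(0.929) = 0.018412.
d = 0.184012 + 0.018412 = 0.202424.
Under a molecular clock d = 2μt, so t = d/(2μ) = 0.202424 / (2 × 0.026) = 3.89 Myr.

3.89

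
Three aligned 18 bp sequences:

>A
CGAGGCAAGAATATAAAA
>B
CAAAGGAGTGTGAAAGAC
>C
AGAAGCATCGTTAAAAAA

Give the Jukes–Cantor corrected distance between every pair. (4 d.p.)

A–B: 11/18 sites differ → p ≈ 0.611111, d = −0.75 ln(1 − 0.814815) = 1.264800 ≈ 1.2648.
A–C: 7/18 sites differ → p ≈ 0.388889, d = −0.75 ln(1 − 0.518519) = 0.548166 ≈ 0.5482.
B–C: 8/18 sites differ → p ≈ 0.444444, d = −0.75 ln(1 − 0.592592) = 0.673455 ≈ 0.6735.

d(A,B) = 1.2648, d(A,C) = 0.5482, d(B,C) = 0.6735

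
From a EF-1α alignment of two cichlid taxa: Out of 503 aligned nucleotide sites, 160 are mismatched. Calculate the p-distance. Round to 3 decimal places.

p = 160/503 = 0.318091… ≈ 0.318 (to 3 d.p.).

0.318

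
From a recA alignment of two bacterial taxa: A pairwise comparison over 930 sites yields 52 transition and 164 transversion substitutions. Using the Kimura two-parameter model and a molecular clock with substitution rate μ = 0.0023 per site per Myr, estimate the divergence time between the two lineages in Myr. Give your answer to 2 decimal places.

P = 52/930 ≈ 0.055914 and Q = 164/930 ≈ 0.176344.
Under the Kimura two-parameter model, d = −½ ln(1 − 2P − Q) − ¼ ln(1 − 2Q).
1 − 2P − Q = 0.711828, giving −½ ln(0.711828) = 0.169959.
1 − 2Q = 0.647312, giving −¼ ln(0.647312) = 0.108732.
d = 0.169959 + 0.108732 = 0.278691.
Under a molecular clock d = 2μt, so t = d/(2μ) = 0.278691 / (2 × 0.0023) = 60.59 Myr.

60.59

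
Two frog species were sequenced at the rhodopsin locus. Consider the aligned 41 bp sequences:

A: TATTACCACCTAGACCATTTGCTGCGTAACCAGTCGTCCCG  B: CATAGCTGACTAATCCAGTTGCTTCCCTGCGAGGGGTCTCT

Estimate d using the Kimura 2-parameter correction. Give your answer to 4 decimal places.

Of 41 sites, 8 differences are transitions and 11 are transversions, so P = 8/41 ≈ 0.195122 and Q = 11/41 ≈ 0.268293.
Under the Kimura two-parameter model, d = −½ ln(1 − 2P − Q) − ¼ ln(1 − 2Q).
1 − 2P − Q = 0.341463, giving −½ ln(0.341463) = 0.537258.
1 − 2Q = 0.463414, giving −¼ ln(0.463414) = 0.192284.
d = 0.537258 + 0.192284 = 0.729542.

0.7295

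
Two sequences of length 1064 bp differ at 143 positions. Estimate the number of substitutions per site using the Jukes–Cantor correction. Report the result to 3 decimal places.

p = 143/1064 ≈ 0.134398.
d = −(3/4) ln(1 − 4p/3) = −0.75 ln(1 − 0.179197) = −0.75 ln(0.820803)
  = −0.75 × (-0.197472) = 0.148104 substitutions/site.

0.148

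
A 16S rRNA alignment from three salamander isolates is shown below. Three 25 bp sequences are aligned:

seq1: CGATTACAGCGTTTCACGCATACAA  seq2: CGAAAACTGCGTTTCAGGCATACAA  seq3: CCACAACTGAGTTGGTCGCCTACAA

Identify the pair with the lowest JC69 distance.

seq1–seq2: 4/25 differ, p = 0.160, d = 0.180.
seq1–seq3: 9/25 differ, p = 0.360, d = 0.490.
seq2–seq3: 8/25 differ, p = 0.320, d = 0.417.
The smallest distance is between seq1 and seq2.

seq1 and seq2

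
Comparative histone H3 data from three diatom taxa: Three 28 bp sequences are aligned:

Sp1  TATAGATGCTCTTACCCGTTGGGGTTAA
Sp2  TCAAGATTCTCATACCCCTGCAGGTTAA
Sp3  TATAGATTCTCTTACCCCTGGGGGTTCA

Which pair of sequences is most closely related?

Sp1–Sp2: 8/28 differ, p = 0.286, d = 0.360.
Sp1–Sp3: 4/28 differ, p = 0.143, d = 0.158.
Sp2–Sp3: 6/28 differ, p = 0.214, d = 0.252.
The smallest distance is between Sp1 and Sp3.

Sp1 and Sp3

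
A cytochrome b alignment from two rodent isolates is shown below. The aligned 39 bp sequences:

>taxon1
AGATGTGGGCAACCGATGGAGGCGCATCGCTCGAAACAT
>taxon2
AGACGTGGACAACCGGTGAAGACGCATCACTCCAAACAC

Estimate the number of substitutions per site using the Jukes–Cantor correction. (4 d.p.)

The sequences differ at 8 of 39 sites (4, 9, 16, 19, 22, 29, 33, 39), so p = 8/39 ≈ 0.205128.
d = −(3/4) ln(1 − 4p/3) = −0.75 ln(1 − 0.273504) = −0.75 ln(0.726496)
  = −0.75 × (-0.319522) = 0.239642 substitutions/site.

0.2396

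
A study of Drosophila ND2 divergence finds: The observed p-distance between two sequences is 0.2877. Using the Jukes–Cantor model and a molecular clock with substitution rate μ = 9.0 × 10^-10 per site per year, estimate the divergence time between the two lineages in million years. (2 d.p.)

201.61

d = −(3/4) ln(1 − 4p/3) = −0.75 ln(1 − 0.3836) = −0.75 ln(0.6164)
  = −0.75 × (-0.483859) = 0.362894 substitutions/site.
Under a molecular clock d = 2μt, so t = d/(2μ) = 0.362894 / (2 × 9.0 × 10^-10) = 201.61 million years.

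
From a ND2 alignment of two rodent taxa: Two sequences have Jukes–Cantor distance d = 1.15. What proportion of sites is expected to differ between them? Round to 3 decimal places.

0.588

p = (3/4)(1 − e^(−4d/3)) = 0.75 × (1 − e^(-1.533333)) = 0.75 × (1 − 0.215815) = 0.588139.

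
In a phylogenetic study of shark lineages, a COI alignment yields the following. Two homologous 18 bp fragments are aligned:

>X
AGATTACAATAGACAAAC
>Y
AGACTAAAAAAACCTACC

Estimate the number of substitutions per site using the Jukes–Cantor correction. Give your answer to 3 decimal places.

The sequences differ at 7 of 18 sites (4, 7, 10, 12, 13, 15, 17), so p = 7/18 ≈ 0.388889.
d = −(3/4) ln(1 − 4p/3) = −0.75 ln(1 − 0.518519) = −0.75 ln(0.481481)
  = −0.75 × (-0.730889) = 0.548167 substitutions/site.

0.548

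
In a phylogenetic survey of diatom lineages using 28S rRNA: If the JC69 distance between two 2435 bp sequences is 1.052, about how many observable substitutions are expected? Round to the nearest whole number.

1377

Invert JC69: p = (3/4)(1 − e^(−4d/3)) = 0.75 × (1 − e^(-1.402667)) = 0.75 × (1 − 0.245940) = 0.565545.
Expected differing sites = pL ≈ 0.565545 × 2435 = 1377.102075 ≈ 1377.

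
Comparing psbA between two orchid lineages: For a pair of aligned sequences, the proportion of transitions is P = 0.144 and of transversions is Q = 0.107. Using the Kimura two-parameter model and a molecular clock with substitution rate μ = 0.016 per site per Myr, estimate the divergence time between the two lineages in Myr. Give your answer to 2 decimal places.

9.73

Under the Kimura two-parameter model, d = −½ ln(1 − 2P − Q) − ¼ ln(1 − 2Q).
1 − 2P − Q = 0.605, giving −½ ln(0.605) = 0.251263.
1 − 2Q = 0.786, giving −¼ ln(0.786) = 0.060200.
d = 0.251263 + 0.060200 = 0.311463.
Under a molecular clock d = 2μt, so t = d/(2μ) = 0.311463 / (2 × 0.016) = 9.73 Myr.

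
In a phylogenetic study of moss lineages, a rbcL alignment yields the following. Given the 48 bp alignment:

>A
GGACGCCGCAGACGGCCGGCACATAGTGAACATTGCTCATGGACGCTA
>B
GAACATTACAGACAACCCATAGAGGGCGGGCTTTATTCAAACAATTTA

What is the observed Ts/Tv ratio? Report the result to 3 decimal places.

2.125

Transitions are A↔G and C↔T; transversions are all other mismatches.
Transitions: 17. Transversions: 8.
R = 17/8 = 2.125.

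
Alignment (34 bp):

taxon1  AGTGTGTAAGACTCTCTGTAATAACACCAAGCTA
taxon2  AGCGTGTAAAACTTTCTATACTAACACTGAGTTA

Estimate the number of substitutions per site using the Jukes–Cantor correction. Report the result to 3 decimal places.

The sequences differ at 8 of 34 sites (3, 10, 14, 18, 21, 28, 29, 32), so p = 8/34 ≈ 0.235294.
d = −(3/4) ln(1 − 4p/3) = −0.75 ln(1 − 0.313725) = −0.75 ln(0.686275)
  = −0.75 × (-0.376477) = 0.282358 substitutions/site.

0.282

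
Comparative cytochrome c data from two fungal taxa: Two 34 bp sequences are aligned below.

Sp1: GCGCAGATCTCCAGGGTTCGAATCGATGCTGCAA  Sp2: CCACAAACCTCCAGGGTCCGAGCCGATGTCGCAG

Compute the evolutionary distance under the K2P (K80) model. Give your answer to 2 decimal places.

0.42

Of 34 sites, 9 differences are transitions and 1 are transversions, so P = 9/34 ≈ 0.264706 and Q = 1/34 ≈ 0.029412.
Under the Kimura two-parameter model, d = −½ ln(1 − 2P − Q) − ¼ ln(1 − 2Q).
1 − 2P − Q = 0.441176, giving −½ ln(0.441176) = 0.409156.
1 − 2Q = 0.941176, giving −¼ ln(0.941176) = 0.015156.
d = 0.409156 + 0.015156 = 0.424312.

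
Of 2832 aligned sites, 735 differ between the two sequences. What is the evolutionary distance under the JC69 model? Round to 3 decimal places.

0.319

p = 735/2832 ≈ 0.259534.
d = −(3/4) ln(1 − 4p/3) = −0.75 ln(1 − 0.346045) = −0.75 ln(0.653955)
  = −0.75 × (-0.424717) = 0.318538 substitutions/site.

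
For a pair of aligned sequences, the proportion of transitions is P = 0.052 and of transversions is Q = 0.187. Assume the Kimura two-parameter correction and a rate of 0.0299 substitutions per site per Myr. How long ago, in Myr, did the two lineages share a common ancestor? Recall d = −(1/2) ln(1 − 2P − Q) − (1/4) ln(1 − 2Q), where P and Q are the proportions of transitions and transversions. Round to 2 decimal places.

4.83

Under the Kimura two-parameter model, d = −½ ln(1 − 2P − Q) − ¼ ln(1 − 2Q).
1 − 2P − Q = 0.709, giving −½ ln(0.709) = 0.171950.
1 − 2Q = 0.626, giving −¼ ln(0.626) = 0.117101.
d = 0.171950 + 0.117101 = 0.289051.
Under a molecular clock d = 2μt, so t = d/(2μ) = 0.289051 / (2 × 0.0299) = 4.83 Myr.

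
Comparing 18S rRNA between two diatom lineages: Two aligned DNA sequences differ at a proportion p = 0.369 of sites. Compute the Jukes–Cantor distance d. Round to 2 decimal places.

d = −(3/4) ln(1 − 4p/3) = −0.75 ln(1 − 0.492) = −0.75 ln(0.508)
  = −0.75 × (-0.677274) = 0.507956 substitutions/site.

0.51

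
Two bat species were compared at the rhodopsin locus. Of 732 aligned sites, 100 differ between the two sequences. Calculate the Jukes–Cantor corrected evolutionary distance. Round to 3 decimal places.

p = 100/732 ≈ 0.136612.
d = −(3/4) ln(1 − 4p/3) = −0.75 ln(1 − 0.182149) = −0.75 ln(0.817851)
  = −0.75 × (-0.201075) = 0.150806 substitutions/site.

0.151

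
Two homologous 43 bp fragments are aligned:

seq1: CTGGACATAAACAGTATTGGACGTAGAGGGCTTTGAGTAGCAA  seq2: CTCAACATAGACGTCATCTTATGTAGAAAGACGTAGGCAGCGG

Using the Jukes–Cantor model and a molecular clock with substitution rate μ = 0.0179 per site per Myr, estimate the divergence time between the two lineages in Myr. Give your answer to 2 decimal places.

20.28

The sequences differ at 20 of 43 sites, so p = 20/43 ≈ 0.465116.
d = −(3/4) ln(1 − 4p/3) = −0.75 ln(1 − 0.620155) = −0.75 ln(0.379845)
  = −0.75 × (-0.967992) = 0.725994 substitutions/site.
Under a molecular clock d = 2μt, so t = d/(2μ) = 0.725994 / (2 × 0.0179) = 20.28 Myr.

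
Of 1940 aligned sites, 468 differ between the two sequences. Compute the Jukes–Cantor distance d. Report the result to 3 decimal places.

p = 468/1940 ≈ 0.241237.
d = −(3/4) ln(1 − 4p/3) = −0.75 ln(1 − 0.321649) = −0.75 ln(0.678351)
  = −0.75 × (-0.388090) = 0.291068 substitutions/site.

0.291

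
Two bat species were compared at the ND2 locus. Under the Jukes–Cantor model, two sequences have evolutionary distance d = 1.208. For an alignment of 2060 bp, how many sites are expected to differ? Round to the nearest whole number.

1236

Invert JC69: p = (3/4)(1 − e^(−4d/3)) = 0.75 × (1 − e^(-1.610667)) = 0.75 × (1 − 0.199754) = 0.600185.
Expected differing sites = pL ≈ 0.600185 × 2060 = 1236.3811 ≈ 1236.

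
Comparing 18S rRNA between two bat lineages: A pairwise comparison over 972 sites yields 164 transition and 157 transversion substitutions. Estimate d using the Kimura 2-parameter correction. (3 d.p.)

0.443

P = 164/972 ≈ 0.168724 and Q = 157/972 ≈ 0.161523.
Under the Kimura two-parameter model, d = −½ ln(1 − 2P − Q) − ¼ ln(1 − 2Q).
1 − 2P − Q = 0.501029, giving −½ ln(0.501029) = 0.345546.
1 − 2Q = 0.676954, giving −¼ ln(0.676954) = 0.097538.
d = 0.345546 + 0.097538 = 0.443084.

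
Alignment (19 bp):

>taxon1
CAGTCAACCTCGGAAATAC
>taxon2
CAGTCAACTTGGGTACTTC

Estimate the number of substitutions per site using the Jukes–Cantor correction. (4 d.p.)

The sequences differ at 5 of 19 sites (9, 11, 14, 16, 18), so p = 5/19 ≈ 0.263158.
d = −(3/4) ln(1 − 4p/3) = −0.75 ln(1 − 0.350877) = −0.75 ln(0.649123)
  = −0.75 × (-0.432133) = 0.324100 substitutions/site.

0.3241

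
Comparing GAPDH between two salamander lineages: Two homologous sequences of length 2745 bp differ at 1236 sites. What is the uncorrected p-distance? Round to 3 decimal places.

p = 1236/2745 = 0.450273… ≈ 0.450 (to 3 d.p.).

0.450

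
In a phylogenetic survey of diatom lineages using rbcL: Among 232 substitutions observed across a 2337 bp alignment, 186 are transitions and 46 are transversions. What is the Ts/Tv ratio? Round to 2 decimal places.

4.04

R = 186/46 = 4.043478… ≈ 4.04 (to 2 d.p.).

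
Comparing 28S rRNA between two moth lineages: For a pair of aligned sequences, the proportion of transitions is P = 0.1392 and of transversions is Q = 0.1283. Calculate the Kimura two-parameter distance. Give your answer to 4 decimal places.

0.3352

Under the Kimura two-parameter model, d = −½ ln(1 − 2P − Q) − ¼ ln(1 − 2Q).
1 − 2P − Q = 0.5933, giving −½ ln(0.5933) = 0.261028.
1 − 2Q = 0.7434, giving −¼ ln(0.7434) = 0.074130.
d = 0.261028 + 0.074130 = 0.335158.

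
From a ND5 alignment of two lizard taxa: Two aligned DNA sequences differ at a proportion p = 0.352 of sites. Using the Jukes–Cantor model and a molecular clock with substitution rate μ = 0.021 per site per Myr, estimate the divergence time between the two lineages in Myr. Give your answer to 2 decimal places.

d = −(3/4) ln(1 − 4p/3) = −0.75 ln(1 − 0.469333) = −0.75 ln(0.530667)
  = −0.75 × (-0.633621) = 0.475216 substitutions/site.
Under a molecular clock d = 2μt, so t = d/(2μ) = 0.475216 / (2 × 0.021) = 11.31 Myr.

11.31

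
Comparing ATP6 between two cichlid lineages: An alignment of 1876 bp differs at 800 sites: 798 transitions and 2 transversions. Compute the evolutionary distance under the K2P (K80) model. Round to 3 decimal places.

P = 798/1876 ≈ 0.425373 and Q = 2/1876 ≈ 0.001066.
Under the Kimura two-parameter model, d = −½ ln(1 − 2P − Q) − ¼ ln(1 − 2Q).
1 − 2P − Q = 0.148188, giving −½ ln(0.148188) = 0.954637.
1 − 2Q = 0.997868, giving −¼ ln(0.997868) = 0.000534.
d = 0.954637 + 0.000534 = 0.955171.

0.955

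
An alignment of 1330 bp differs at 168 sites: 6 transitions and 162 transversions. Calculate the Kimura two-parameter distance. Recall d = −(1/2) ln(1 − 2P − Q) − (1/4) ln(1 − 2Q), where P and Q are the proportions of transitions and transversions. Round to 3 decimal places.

0.140

P = 6/1330 ≈ 0.004511 and Q = 162/1330 ≈ 0.121805.
Under the Kimura two-parameter model, d = −½ ln(1 − 2P − Q) − ¼ ln(1 − 2Q).
1 − 2P − Q = 0.869173, giving −½ ln(0.869173) = 0.070107.
1 − 2Q = 0.75639, giving −¼ ln(0.75639) = 0.069800.
d = 0.070107 + 0.069800 = 0.139907.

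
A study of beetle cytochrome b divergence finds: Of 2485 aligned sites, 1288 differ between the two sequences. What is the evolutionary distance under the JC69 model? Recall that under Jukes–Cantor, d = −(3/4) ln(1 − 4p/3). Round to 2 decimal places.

0.88

p = 1288/2485 ≈ 0.51831.
d = −(3/4) ln(1 − 4p/3) = −0.75 ln(1 − 0.69108) = −0.75 ln(0.30892)
  = −0.75 × (-1.174673) = 0.881005 substitutions/site.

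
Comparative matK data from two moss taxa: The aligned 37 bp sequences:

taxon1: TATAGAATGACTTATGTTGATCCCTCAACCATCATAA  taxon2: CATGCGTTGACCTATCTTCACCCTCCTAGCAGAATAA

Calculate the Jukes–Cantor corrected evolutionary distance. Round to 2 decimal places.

The sequences differ at 15 of 37 sites, so p = 15/37 ≈ 0.405405.
d = −(3/4) ln(1 − 4p/3) = −0.75 ln(1 − 0.54054) = −0.75 ln(0.45946)
  = −0.75 × (-0.777703) = 0.583277 substitutions/site.

0.58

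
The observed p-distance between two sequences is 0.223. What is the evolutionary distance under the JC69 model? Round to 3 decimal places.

0.265

d = −(3/4) ln(1 − 4p/3) = −0.75 ln(1 − 0.297333) = −0.75 ln(0.702667)
  = −0.75 × (-0.352872) = 0.264654 substitutions/site.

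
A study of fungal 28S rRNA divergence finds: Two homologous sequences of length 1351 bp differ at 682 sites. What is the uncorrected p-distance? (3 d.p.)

p = 682/1351 = 0.504811… ≈ 0.505 (to 3 d.p.).

0.505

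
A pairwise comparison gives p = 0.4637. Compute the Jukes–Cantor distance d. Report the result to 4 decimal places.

0.7223

d = −(3/4) ln(1 − 4p/3) = −0.75 ln(1 − 0.618267) = −0.75 ln(0.381733)
  = −0.75 × (-0.963034) = 0.722276 substitutions/site.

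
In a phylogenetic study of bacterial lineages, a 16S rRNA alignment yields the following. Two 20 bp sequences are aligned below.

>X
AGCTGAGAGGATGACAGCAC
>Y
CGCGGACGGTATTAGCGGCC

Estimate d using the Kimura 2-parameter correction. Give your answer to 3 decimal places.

Of 20 sites, 1 differences are transitions and 9 are transversions, so P = 1/20 = 0.05 and Q = 9/20 = 0.45.
Under the Kimura two-parameter model, d = −½ ln(1 − 2P − Q) − ¼ ln(1 − 2Q).
1 − 2P − Q = 0.45, giving −½ ln(0.45) = 0.399254.
1 − 2Q = 0.1, giving −¼ ln(0.1) = 0.575646.
d = 0.399254 + 0.575646 = 0.974900.

0.975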